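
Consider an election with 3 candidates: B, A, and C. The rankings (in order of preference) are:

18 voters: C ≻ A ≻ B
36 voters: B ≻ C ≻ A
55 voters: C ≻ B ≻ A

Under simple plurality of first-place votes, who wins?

C

First-place votes: B 36, A 0, C 73.
C has the most first-place votes.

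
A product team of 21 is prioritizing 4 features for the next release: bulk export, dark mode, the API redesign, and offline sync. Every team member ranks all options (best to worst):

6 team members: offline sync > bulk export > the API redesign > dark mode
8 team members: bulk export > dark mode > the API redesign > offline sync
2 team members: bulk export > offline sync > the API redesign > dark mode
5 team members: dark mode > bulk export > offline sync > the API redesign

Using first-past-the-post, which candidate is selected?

First-place votes: bulk export 10, dark mode 5, the API redesign 0, offline sync 6.
bulk export has the most first-place votes.

bulk export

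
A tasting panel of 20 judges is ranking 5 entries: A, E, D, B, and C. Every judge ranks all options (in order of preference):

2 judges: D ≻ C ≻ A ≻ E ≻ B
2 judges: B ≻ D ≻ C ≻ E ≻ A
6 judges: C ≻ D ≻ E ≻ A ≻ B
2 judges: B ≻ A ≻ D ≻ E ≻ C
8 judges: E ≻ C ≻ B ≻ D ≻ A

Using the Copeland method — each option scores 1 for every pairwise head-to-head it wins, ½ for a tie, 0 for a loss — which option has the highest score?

A: loses to E, D, B, and C → score 0.
E: beats A and B; ties C; loses to D → score 2.5.
D: beats A and E; loses to B and C → score 2.
B: beats A and D; loses to E and C → score 2.
C: beats A, D, and B; ties E → score 3.5.
C has the best pairwise record.

C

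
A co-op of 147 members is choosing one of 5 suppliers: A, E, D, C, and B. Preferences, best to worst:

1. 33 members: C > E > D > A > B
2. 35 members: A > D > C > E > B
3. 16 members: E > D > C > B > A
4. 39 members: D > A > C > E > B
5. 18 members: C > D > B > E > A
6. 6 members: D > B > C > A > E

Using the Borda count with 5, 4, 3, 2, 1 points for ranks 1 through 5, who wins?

D

A: 33·2 + 35·5 + 16·1 + 39·4 + 18·1 + 6·2 = 443
E: 33·4 + 35·2 + 16·5 + 39·2 + 18·2 + 6·1 = 402
D: 33·3 + 35·4 + 16·4 + 39·5 + 18·4 + 6·5 = 600
C: 33·5 + 35·3 + 16·3 + 39·3 + 18·5 + 6·3 = 543
B: 33·1 + 35·1 + 16·2 + 39·1 + 18·3 + 6·4 = 217
D has the highest Borda score (600).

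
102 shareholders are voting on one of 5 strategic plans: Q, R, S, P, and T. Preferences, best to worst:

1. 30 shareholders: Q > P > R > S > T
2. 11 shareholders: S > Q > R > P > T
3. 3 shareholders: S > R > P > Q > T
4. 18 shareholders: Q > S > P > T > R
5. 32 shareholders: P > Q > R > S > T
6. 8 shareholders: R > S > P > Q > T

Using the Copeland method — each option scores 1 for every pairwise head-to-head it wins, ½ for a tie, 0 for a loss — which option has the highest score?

Q

Q: beats R, S, P, and T → score 4.
R: beats S and T; loses to Q and P → score 2.
S: beats T; loses to Q, R, and P → score 1.
P: beats R, S, and T; loses to Q → score 3.
T: loses to Q, R, S, and P → score 0.
Q has the best pairwise record.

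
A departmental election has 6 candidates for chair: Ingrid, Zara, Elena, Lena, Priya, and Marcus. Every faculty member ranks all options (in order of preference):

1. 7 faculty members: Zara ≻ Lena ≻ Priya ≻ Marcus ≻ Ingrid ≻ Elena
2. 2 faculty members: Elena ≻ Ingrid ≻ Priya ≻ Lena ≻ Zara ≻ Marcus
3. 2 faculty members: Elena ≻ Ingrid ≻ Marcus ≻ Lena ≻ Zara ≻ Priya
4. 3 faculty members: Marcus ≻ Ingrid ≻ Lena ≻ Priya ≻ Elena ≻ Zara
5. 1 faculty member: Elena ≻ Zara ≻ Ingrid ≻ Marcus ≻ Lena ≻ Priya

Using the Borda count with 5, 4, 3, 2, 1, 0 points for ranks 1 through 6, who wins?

Ingrid: 7·1 + 2·4 + 2·4 + 3·4 + 1·3 = 38
Zara: 7·5 + 2·1 + 2·1 + 3·0 + 1·4 = 43
Elena: 7·0 + 2·5 + 2·5 + 3·1 + 1·5 = 28
Lena: 7·4 + 2·2 + 2·2 + 3·3 + 1·1 = 46
Priya: 7·3 + 2·3 + 2·0 + 3·2 + 1·0 = 33
Marcus: 7·2 + 2·0 + 2·3 + 3·5 + 1·2 = 37
Lena has the highest Borda score (46).

Lena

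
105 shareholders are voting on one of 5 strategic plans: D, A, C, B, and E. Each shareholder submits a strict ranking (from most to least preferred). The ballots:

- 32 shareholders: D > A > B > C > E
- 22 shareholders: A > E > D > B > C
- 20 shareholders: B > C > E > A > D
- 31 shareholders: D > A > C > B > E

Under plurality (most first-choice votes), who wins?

D

First-place votes: D 63, A 22, C 0, B 20, E 0.
D has the most first-place votes.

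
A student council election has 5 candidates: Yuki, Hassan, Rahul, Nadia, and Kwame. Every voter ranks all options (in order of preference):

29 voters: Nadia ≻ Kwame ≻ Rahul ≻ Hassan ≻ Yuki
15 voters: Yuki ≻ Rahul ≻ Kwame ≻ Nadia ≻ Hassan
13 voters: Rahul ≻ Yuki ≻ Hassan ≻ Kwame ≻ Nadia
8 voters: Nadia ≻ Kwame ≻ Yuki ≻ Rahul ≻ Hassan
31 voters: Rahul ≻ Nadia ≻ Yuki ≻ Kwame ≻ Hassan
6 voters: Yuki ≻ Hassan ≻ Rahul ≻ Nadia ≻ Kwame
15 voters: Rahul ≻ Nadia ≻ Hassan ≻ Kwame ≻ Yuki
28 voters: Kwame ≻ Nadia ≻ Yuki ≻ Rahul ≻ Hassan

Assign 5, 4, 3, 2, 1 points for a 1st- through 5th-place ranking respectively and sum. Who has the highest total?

Nadia

Yuki: 29·1 + 15·5 + 13·4 + 8·3 + 31·3 + 6·5 + 15·1 + 28·3 = 402
Hassan: 29·2 + 15·1 + 13·3 + 8·1 + 31·1 + 6·4 + 15·3 + 28·1 = 248
Rahul: 29·3 + 15·4 + 13·5 + 8·2 + 31·5 + 6·3 + 15·5 + 28·2 = 532
Nadia: 29·5 + 15·2 + 13·1 + 8·5 + 31·4 + 6·2 + 15·4 + 28·4 = 536
Kwame: 29·4 + 15·3 + 13·2 + 8·4 + 31·2 + 6·1 + 15·2 + 28·5 = 457
Nadia has the highest Borda score (536).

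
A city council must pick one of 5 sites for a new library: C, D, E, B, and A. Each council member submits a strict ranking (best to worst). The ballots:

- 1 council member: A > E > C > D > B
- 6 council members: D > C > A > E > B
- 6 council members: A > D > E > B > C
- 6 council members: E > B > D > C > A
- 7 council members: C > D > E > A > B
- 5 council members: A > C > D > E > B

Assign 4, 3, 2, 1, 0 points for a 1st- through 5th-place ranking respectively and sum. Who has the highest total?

C: 1·2 + 6·3 + 6·0 + 6·1 + 7·4 + 5·3 = 69
D: 1·1 + 6·4 + 6·3 + 6·2 + 7·3 + 5·2 = 86
E: 1·3 + 6·1 + 6·2 + 6·4 + 7·2 + 5·1 = 64
B: 1·0 + 6·0 + 6·1 + 6·3 + 7·0 + 5·0 = 24
A: 1·4 + 6·2 + 6·4 + 6·0 + 7·1 + 5·4 = 67
D has the highest Borda score (86).

D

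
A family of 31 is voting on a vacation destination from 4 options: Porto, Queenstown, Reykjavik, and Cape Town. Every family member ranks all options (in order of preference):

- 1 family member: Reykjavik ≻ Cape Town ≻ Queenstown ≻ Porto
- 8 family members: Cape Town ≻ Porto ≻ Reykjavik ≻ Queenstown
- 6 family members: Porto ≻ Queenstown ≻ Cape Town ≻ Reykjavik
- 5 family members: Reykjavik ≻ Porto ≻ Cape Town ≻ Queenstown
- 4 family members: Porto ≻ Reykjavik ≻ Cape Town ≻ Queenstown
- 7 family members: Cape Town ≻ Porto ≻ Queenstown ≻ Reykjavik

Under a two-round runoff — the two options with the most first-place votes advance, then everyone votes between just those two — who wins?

Round 1 first-place votes: Porto 10, Queenstown 0, Reykjavik 6, Cape Town 15.
Cape Town and Porto advance.
Runoff: Cape Town is preferred to Porto by 16 voters; Porto by 15.
Cape Town wins the runoff.

Cape Town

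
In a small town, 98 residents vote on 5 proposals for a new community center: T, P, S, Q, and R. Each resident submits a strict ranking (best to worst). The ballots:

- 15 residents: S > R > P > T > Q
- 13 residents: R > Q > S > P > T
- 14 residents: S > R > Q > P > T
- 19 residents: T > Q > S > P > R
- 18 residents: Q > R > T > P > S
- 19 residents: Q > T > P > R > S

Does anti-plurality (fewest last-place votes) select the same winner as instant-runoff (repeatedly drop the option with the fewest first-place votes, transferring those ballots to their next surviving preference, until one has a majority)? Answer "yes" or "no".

Anti-plurality — last-place votes: T 27, P 0, S 37, Q 15, R 19. Winner: P.
Instant-runoff — R1 T 19, P 0, S 29, Q 37, R 13 (P out); R2 T 19, S 29, Q 37, R 13 (R out); R3 T 19, S 29, Q 50 (Q winner). Winner: Q.
The two methods disagree.

no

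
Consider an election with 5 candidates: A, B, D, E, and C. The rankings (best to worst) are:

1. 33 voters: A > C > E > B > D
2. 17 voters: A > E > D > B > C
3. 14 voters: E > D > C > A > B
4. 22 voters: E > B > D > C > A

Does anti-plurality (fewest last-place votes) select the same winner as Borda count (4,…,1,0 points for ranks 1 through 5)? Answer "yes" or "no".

Anti-plurality — last-place votes: A 22, B 14, D 33, E 0, C 17. Winner: E.
Borda — scores: A 214, B 116, D 120, E 261, C 149. Winner: E.
The two methods agree.

yes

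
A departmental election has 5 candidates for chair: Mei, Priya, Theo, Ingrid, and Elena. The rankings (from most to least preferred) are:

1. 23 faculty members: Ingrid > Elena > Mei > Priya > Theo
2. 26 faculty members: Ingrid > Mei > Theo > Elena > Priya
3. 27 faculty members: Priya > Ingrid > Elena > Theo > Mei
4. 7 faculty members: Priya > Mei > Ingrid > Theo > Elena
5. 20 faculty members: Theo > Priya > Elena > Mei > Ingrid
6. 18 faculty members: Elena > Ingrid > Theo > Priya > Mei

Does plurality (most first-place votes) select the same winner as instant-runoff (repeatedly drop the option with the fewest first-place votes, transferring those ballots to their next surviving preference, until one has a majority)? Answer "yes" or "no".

yes

Plurality — first-place votes: Mei 0, Priya 34, Theo 20, Ingrid 49, Elena 18. Winner: Ingrid.
Instant-runoff — R1 Mei 0, Priya 34, Theo 20, Ingrid 49, Elena 18 (Mei out); R2 Priya 34, Theo 20, Ingrid 49, Elena 18 (Elena out); R3 Priya 34, Theo 20, Ingrid 67 (Ingrid winner). Winner: Ingrid.
The two methods agree.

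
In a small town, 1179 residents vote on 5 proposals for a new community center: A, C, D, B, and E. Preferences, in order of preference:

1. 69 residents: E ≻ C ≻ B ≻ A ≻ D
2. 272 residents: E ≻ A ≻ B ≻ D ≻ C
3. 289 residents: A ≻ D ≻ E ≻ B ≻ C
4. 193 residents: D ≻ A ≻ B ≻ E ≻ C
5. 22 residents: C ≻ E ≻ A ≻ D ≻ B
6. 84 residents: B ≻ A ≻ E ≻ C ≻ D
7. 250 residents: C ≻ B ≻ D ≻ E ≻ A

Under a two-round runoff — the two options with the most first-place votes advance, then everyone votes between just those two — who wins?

E

Round 1 first-place votes: A 289, C 272, D 193, B 84, E 341.
E and A advance.
Runoff: E is preferred to A by 613 voters; A by 566.
E wins the runoff.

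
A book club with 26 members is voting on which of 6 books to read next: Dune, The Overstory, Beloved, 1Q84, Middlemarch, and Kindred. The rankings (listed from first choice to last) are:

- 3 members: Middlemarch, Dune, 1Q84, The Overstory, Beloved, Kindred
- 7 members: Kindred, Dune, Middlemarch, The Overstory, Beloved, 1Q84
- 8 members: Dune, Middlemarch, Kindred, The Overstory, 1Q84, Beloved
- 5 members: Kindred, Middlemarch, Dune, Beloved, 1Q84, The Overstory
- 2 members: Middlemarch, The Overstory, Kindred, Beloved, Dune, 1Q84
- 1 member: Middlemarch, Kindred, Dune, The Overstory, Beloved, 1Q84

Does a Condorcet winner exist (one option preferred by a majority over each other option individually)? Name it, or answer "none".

none

Checking pairwise contests:
Kindred beats Dune 15–11.
Dune beats The Overstory 24–2.
Dune beats Beloved 24–2.
Dune beats 1Q84 26–0.
Dune beats Middlemarch 15–11.
Middlemarch beats Kindred 14–12.
Every option loses at least one head-to-head, so there is no Condorcet winner.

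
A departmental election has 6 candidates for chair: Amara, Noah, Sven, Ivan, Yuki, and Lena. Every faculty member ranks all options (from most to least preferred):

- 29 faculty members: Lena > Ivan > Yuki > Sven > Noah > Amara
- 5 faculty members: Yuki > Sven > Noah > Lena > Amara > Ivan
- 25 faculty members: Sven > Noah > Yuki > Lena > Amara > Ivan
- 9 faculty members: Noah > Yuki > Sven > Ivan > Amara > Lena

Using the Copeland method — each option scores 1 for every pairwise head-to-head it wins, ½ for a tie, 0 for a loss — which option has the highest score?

Yuki

Amara: loses to Noah, Sven, Ivan, Yuki, and Lena → score 0.
Noah: beats Amara, Ivan, and Lena; ties Yuki; loses to Sven → score 3.5.
Sven: beats Amara, Noah, Ivan, and Lena; loses to Yuki → score 4.
Ivan: beats Amara; loses to Noah, Sven, Yuki, and Lena → score 1.
Yuki: beats Amara, Sven, Ivan, and Lena; ties Noah → score 4.5.
Lena: beats Amara and Ivan; loses to Noah, Sven, and Yuki → score 2.
Yuki has the best pairwise record.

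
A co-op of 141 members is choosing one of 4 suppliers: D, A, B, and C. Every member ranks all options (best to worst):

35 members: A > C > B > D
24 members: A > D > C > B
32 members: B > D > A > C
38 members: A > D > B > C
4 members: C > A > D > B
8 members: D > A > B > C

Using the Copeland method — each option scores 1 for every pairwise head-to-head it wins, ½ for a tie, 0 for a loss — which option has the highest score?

A

D: beats B and C; loses to A → score 2.
A: beats D, B, and C → score 3.
B: beats C; loses to D and A → score 1.
C: loses to D, A, and B → score 0.
A has the best pairwise record.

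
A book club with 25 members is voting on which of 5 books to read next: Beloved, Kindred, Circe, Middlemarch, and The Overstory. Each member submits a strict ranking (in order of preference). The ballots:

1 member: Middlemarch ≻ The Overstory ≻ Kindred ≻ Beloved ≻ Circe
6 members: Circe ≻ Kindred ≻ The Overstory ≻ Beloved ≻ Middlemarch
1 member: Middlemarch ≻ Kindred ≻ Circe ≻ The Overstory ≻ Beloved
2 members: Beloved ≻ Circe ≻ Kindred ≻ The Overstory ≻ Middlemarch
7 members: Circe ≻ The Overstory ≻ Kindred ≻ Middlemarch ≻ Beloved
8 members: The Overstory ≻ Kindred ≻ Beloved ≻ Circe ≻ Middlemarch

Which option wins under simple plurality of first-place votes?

Circe

First-place votes: Beloved 2, Kindred 0, Circe 13, Middlemarch 2, The Overstory 8.
Circe has the most first-place votes.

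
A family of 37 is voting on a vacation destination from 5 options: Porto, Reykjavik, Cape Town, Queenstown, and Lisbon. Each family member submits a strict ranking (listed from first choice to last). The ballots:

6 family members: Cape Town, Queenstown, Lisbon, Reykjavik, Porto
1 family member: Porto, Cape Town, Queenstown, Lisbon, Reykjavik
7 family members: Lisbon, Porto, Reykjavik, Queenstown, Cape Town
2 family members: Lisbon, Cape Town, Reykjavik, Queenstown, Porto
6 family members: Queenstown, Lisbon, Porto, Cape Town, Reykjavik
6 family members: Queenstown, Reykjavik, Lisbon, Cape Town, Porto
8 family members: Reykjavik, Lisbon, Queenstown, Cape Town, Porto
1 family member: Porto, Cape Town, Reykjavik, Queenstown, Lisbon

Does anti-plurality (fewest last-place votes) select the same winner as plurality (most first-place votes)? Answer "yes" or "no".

yes

Anti-plurality — last-place votes: Porto 22, Reykjavik 7, Cape Town 7, Queenstown 0, Lisbon 1. Winner: Queenstown.
Plurality — first-place votes: Porto 2, Reykjavik 8, Cape Town 6, Queenstown 12, Lisbon 9. Winner: Queenstown.
The two methods agree.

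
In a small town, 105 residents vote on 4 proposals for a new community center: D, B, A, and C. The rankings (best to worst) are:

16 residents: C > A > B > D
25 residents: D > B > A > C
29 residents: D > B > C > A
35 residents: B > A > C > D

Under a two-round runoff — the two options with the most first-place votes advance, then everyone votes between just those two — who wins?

D

Round 1 first-place votes: D 54, B 35, A 0, C 16.
D and B advance.
Runoff: D is preferred to B by 54 voters; B by 51.
D wins the runoff.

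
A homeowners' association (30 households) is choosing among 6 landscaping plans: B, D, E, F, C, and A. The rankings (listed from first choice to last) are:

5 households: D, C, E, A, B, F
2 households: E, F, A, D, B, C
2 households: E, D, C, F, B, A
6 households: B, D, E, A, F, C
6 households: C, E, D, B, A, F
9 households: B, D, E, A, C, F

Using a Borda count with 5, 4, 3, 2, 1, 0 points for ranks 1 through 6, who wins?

D

B: 5·1 + 2·1 + 2·1 + 6·5 + 6·2 + 9·5 = 96
D: 5·5 + 2·2 + 2·4 + 6·4 + 6·3 + 9·4 = 115
E: 5·3 + 2·5 + 2·5 + 6·3 + 6·4 + 9·3 = 104
F: 5·0 + 2·4 + 2·2 + 6·1 + 6·0 + 9·0 = 18
C: 5·4 + 2·0 + 2·3 + 6·0 + 6·5 + 9·1 = 65
A: 5·2 + 2·3 + 2·0 + 6·2 + 6·1 + 9·2 = 52
D has the highest Borda score (115).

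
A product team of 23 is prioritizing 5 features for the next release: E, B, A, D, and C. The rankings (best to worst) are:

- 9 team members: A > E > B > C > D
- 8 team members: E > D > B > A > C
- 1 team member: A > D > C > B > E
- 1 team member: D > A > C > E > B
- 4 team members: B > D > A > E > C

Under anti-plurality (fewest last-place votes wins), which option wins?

Last-place votes: E 1, B 1, A 0, D 9, C 12.
A is ranked last by the fewest voters, so A wins.

A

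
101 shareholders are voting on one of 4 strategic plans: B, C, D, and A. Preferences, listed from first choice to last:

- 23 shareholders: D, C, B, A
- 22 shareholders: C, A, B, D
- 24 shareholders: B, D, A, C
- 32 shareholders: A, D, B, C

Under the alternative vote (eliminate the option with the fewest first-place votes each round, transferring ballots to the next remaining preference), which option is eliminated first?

C

Round 1: B 24, C 22, D 23, A 32. Eliminate C.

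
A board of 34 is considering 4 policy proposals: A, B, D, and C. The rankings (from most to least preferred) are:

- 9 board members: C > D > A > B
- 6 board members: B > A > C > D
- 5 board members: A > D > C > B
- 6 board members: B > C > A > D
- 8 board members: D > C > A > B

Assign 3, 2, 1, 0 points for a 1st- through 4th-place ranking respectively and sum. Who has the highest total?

A: 9·1 + 6·2 + 5·3 + 6·1 + 8·1 = 50
B: 9·0 + 6·3 + 5·0 + 6·3 + 8·0 = 36
D: 9·2 + 6·0 + 5·2 + 6·0 + 8·3 = 52
C: 9·3 + 6·1 + 5·1 + 6·2 + 8·2 = 66
C has the highest Borda score (66).

C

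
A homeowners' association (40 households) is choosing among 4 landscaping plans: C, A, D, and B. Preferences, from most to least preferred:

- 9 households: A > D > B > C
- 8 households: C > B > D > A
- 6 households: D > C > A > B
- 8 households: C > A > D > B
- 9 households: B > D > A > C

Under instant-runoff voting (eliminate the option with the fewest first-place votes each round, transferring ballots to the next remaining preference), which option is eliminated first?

D

Round 1: C 16, A 9, D 6, B 9. Eliminate D.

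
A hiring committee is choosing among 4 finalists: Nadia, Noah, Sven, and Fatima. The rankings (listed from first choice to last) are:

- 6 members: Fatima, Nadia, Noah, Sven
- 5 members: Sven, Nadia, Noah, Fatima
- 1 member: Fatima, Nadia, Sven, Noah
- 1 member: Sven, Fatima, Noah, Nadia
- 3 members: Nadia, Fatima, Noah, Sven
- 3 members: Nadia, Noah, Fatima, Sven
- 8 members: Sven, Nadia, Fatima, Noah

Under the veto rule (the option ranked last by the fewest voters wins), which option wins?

Nadia

Last-place votes: Nadia 1, Noah 9, Sven 12, Fatima 5.
Nadia is ranked last by the fewest voters, so Nadia wins.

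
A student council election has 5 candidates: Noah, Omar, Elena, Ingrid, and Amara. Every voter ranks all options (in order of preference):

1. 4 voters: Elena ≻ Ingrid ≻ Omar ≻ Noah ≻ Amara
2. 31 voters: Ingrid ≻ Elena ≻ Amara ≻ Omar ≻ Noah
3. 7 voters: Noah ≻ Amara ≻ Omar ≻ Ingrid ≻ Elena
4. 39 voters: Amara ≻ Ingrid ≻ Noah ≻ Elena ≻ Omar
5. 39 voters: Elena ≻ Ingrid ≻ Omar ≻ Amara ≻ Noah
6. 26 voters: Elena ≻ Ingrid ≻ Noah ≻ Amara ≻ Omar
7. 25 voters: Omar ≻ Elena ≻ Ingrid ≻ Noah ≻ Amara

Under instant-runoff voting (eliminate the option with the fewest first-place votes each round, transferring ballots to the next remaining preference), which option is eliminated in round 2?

Round 1: Noah 7, Omar 25, Elena 69, Ingrid 31, Amara 39. Eliminate Noah.
Round 2: Omar 25, Elena 69, Ingrid 31, Amara 46. Eliminate Omar.

Omar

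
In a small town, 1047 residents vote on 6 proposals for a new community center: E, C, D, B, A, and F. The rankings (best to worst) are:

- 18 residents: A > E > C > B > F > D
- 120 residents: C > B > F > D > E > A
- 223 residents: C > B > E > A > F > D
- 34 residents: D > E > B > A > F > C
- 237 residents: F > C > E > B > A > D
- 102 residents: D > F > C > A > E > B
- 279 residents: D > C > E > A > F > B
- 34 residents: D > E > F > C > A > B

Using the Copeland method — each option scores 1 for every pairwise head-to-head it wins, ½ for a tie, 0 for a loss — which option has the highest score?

C

E: beats B, A, and F; loses to C and D → score 3.
C: beats E, D, B, A, and F → score 5.
D: beats E and A; loses to C, B, and F → score 2.
B: beats D and A; loses to E, C, and F → score 2.
A: beats F; loses to E, C, D, and B → score 1.
F: beats D and B; loses to E, C, and A → score 2.
C has the best pairwise record.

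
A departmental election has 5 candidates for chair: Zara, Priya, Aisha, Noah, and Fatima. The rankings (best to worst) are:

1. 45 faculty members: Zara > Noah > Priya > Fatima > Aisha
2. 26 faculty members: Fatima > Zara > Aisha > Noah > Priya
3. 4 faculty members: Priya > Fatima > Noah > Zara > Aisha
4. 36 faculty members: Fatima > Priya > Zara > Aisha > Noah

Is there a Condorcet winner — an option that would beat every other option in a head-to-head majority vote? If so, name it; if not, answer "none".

Fatima

Fatima vs Zara: 66–45 for Fatima.
Fatima vs Priya: 62–49 for Fatima.
Fatima vs Aisha: 111–0 for Fatima.
Fatima vs Noah: 66–45 for Fatima.
Fatima beats every other option head-to-head.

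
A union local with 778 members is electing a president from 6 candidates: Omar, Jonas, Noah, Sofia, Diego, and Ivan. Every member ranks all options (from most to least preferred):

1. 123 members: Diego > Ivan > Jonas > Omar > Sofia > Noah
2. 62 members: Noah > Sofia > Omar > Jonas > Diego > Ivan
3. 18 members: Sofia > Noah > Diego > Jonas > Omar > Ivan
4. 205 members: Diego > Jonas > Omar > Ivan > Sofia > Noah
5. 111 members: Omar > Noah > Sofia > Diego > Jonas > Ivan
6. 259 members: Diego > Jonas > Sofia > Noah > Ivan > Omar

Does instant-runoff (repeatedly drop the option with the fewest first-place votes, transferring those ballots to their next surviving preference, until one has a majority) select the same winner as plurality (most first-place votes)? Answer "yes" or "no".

yes

Instant-runoff — R1 Omar 111, Jonas 0, Noah 62, Sofia 18, Diego 587, Ivan 0 (Diego winner). Winner: Diego.
Plurality — first-place votes: Omar 111, Jonas 0, Noah 62, Sofia 18, Diego 587, Ivan 0. Winner: Diego.
The two methods agree.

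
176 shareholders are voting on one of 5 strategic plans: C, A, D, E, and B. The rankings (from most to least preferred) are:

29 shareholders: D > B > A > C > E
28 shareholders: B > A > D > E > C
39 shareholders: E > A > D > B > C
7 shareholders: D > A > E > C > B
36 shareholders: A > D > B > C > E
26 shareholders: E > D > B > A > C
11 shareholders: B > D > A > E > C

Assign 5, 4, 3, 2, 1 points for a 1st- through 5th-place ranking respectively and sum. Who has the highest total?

D

C: 29·2 + 28·1 + 39·1 + 7·2 + 36·2 + 26·1 + 11·1 = 248
A: 29·3 + 28·4 + 39·4 + 7·4 + 36·5 + 26·2 + 11·3 = 648
D: 29·5 + 28·3 + 39·3 + 7·5 + 36·4 + 26·4 + 11·4 = 673
E: 29·1 + 28·2 + 39·5 + 7·3 + 36·1 + 26·5 + 11·2 = 489
B: 29·4 + 28·5 + 39·2 + 7·1 + 36·3 + 26·3 + 11·5 = 582
D has the highest Borda score (673).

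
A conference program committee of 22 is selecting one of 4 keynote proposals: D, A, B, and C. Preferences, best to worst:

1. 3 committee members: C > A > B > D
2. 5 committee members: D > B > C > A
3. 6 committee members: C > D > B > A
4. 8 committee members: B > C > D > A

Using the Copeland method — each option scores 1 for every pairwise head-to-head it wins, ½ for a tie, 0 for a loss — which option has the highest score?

B

D: beats A; ties B; loses to C → score 1.5.
A: loses to D, B, and C → score 0.
B: beats A and C; ties D → score 2.5.
C: beats D and A; loses to B → score 2.
B has the best pairwise record.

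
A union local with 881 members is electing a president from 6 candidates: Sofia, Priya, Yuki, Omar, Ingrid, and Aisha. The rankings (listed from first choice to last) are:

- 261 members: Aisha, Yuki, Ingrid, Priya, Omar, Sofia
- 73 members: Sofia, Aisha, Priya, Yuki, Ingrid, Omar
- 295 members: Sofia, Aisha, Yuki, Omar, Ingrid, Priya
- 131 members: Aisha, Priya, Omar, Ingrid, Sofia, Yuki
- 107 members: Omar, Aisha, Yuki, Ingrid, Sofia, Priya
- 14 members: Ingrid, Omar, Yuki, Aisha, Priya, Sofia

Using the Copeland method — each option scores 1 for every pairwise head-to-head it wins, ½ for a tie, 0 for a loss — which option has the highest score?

Sofia: beats Priya and Yuki; loses to Omar, Ingrid, and Aisha → score 2.
Priya: beats Omar; loses to Sofia, Yuki, Ingrid, and Aisha → score 1.
Yuki: beats Priya, Omar, and Ingrid; loses to Sofia and Aisha → score 3.
Omar: beats Sofia and Ingrid; loses to Priya, Yuki, and Aisha → score 2.
Ingrid: beats Sofia and Priya; loses to Yuki, Omar, and Aisha → score 2.
Aisha: beats Sofia, Priya, Yuki, Omar, and Ingrid → score 5.
Aisha has the best pairwise record.

Aisha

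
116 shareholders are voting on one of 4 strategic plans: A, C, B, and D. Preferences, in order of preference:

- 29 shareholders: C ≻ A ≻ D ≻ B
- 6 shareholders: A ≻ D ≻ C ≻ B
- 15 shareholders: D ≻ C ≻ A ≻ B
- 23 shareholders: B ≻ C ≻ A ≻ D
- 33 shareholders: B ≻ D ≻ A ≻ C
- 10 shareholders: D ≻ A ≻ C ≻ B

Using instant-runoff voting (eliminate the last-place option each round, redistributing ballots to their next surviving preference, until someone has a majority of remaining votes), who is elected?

Round 1: A 6, C 29, B 56, D 25. Eliminate A.
Round 2: C 29, B 56, D 31. Eliminate C.
Round 3: B 56, D 60. D has a majority.

D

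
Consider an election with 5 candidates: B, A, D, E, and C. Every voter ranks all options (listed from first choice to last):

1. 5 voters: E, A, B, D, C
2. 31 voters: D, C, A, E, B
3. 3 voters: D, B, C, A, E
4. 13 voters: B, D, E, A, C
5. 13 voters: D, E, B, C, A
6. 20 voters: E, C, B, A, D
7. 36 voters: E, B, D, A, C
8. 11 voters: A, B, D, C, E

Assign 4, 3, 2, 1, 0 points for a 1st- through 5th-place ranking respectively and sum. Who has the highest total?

B: 5·2 + 31·0 + 3·3 + 13·4 + 13·2 + 20·2 + 36·3 + 11·3 = 278
A: 5·3 + 31·2 + 3·1 + 13·1 + 13·0 + 20·1 + 36·1 + 11·4 = 193
D: 5·1 + 31·4 + 3·4 + 13·3 + 13·4 + 20·0 + 36·2 + 11·2 = 326
E: 5·4 + 31·1 + 3·0 + 13·2 + 13·3 + 20·4 + 36·4 + 11·0 = 340
C: 5·0 + 31·3 + 3·2 + 13·0 + 13·1 + 20·3 + 36·0 + 11·1 = 183
E has the highest Borda score (340).

E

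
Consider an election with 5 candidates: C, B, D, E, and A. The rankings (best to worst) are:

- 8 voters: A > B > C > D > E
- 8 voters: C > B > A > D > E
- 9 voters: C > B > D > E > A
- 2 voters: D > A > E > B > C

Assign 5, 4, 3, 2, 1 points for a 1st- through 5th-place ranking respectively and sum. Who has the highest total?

C

C: 8·3 + 8·5 + 9·5 + 2·1 = 111
B: 8·4 + 8·4 + 9·4 + 2·2 = 104
D: 8·2 + 8·2 + 9·3 + 2·5 = 69
E: 8·1 + 8·1 + 9·2 + 2·3 = 40
A: 8·5 + 8·3 + 9·1 + 2·4 = 81
C has the highest Borda score (111).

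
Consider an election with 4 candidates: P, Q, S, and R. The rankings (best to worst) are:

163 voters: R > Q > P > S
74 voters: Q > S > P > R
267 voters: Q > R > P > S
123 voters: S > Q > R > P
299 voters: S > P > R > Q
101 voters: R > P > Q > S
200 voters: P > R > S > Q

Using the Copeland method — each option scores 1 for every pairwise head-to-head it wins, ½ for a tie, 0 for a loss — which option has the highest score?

R

P: beats S; loses to Q and R → score 1.
Q: beats P; loses to S and R → score 1.
S: beats Q; loses to P and R → score 1.
R: beats P, Q, and S → score 3.
R has the best pairwise record.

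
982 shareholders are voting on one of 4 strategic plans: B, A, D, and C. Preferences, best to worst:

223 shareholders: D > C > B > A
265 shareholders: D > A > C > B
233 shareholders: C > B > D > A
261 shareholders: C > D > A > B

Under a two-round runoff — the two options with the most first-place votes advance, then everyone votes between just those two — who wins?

Round 1 first-place votes: B 0, A 0, D 488, C 494.
C and D advance.
Runoff: C is preferred to D by 494 voters; D by 488.
C wins the runoff.

C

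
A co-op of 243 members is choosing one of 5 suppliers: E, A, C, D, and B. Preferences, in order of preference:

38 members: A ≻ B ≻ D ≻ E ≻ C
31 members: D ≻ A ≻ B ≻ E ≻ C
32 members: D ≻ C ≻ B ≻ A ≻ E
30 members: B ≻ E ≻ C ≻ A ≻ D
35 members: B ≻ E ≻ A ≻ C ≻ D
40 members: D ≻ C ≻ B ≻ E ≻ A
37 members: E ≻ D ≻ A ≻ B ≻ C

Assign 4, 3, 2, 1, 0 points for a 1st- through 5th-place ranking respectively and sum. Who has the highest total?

E: 38·1 + 31·1 + 32·0 + 30·3 + 35·3 + 40·1 + 37·4 = 452
A: 38·4 + 31·3 + 32·1 + 30·1 + 35·2 + 40·0 + 37·2 = 451
C: 38·0 + 31·0 + 32·3 + 30·2 + 35·1 + 40·3 + 37·0 = 311
D: 38·2 + 31·4 + 32·4 + 30·0 + 35·0 + 40·4 + 37·3 = 599
B: 38·3 + 31·2 + 32·2 + 30·4 + 35·4 + 40·2 + 37·1 = 617
B has the highest Borda score (617).

B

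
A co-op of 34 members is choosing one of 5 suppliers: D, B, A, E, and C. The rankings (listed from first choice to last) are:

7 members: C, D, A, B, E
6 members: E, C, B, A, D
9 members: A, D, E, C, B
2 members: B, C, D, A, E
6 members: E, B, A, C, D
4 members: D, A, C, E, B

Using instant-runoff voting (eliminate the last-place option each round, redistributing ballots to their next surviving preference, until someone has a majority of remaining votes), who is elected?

Round 1: D 4, B 2, A 9, E 12, C 7. Eliminate B.
Round 2: D 4, A 9, E 12, C 9. Eliminate D.
Round 3: A 13, E 12, C 9. Eliminate C.
Round 4: A 22, E 12. A has a majority.

A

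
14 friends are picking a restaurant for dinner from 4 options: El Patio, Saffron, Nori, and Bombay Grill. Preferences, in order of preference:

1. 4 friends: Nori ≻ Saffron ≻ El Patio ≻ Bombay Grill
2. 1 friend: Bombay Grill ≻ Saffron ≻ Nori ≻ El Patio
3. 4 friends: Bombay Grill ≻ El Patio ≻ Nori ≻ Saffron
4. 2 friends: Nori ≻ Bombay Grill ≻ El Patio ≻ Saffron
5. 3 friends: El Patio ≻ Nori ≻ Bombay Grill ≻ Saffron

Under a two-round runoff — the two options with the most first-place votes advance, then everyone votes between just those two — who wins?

Nori

Round 1 first-place votes: El Patio 3, Saffron 0, Nori 6, Bombay Grill 5.
Nori and Bombay Grill advance.
Runoff: Nori is preferred to Bombay Grill by 9 voters; Bombay Grill by 5.
Nori wins the runoff.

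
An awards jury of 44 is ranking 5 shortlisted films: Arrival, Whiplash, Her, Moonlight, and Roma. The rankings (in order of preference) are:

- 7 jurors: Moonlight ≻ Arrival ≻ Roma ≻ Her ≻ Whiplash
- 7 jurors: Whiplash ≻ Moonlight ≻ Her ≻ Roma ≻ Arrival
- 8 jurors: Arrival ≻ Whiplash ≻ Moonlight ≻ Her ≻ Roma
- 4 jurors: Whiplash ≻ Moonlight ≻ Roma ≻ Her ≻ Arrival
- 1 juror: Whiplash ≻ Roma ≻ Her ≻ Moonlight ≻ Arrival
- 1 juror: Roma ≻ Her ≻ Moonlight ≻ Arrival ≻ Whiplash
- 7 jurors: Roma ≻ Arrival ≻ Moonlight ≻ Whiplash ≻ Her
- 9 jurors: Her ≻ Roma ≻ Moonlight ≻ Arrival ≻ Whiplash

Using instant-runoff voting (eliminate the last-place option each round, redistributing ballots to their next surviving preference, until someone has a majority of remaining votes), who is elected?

Arrival

Round 1: Arrival 8, Whiplash 12, Her 9, Moonlight 7, Roma 8. Eliminate Moonlight.
Round 2: Arrival 15, Whiplash 12, Her 9, Roma 8. Eliminate Roma.
Round 3: Arrival 22, Whiplash 12, Her 10. Eliminate Her.
Round 4: Arrival 32, Whiplash 12. Arrival has a majority.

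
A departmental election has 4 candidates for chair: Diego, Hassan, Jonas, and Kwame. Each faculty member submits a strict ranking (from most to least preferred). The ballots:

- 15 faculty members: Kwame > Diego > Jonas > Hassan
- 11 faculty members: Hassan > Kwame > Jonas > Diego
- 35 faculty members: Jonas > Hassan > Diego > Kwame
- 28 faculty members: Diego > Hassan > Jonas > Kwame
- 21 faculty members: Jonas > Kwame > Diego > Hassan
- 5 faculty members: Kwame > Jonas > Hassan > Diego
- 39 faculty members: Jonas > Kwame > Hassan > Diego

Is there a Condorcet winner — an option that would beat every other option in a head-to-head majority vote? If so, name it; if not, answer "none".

Jonas

Jonas vs Diego: 111–43 for Jonas.
Jonas vs Hassan: 115–39 for Jonas.
Jonas vs Kwame: 123–31 for Jonas.
Jonas beats every other option head-to-head.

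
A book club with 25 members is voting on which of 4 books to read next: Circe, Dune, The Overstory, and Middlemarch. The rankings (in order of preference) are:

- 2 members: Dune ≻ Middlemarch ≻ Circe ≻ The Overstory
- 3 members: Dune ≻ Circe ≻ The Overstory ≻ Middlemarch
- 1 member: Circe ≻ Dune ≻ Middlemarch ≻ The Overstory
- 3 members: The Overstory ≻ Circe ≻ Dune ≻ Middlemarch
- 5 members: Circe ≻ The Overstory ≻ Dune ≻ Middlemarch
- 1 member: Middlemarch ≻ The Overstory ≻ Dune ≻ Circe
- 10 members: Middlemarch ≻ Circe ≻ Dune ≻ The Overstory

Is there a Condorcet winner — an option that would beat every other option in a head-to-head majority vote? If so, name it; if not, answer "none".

Checking pairwise contests:
Middlemarch beats Circe 13–12.
Circe beats Dune 19–6.
Circe beats The Overstory 21–4.
Dune beats Middlemarch 14–11.
Every option loses at least one head-to-head, so there is no Condorcet winner.

none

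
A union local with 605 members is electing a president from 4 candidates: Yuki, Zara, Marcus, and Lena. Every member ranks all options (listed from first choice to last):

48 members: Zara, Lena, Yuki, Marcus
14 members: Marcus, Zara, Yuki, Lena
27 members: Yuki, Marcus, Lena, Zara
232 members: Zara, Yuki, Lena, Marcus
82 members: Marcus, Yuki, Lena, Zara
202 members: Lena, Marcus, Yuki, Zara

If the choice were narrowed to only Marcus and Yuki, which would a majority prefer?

Yuki

Voters preferring Marcus to Yuki: 298; preferring Yuki to Marcus: 307.
Yuki wins the head-to-head.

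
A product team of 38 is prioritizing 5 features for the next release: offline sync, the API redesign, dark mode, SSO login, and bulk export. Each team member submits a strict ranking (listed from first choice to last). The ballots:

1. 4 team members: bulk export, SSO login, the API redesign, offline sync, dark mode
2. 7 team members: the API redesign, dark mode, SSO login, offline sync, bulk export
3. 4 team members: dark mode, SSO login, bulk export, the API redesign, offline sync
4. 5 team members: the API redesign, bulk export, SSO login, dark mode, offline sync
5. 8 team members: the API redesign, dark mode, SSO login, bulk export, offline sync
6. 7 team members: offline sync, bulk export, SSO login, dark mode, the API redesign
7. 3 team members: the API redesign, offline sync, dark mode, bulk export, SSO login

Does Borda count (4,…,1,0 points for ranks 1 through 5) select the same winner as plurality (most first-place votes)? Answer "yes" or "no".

Borda — scores: offline sync 48, the API redesign 104, dark mode 79, SSO login 78, bulk export 71. Winner: the API redesign.
Plurality — first-place votes: offline sync 7, the API redesign 23, dark mode 4, SSO login 0, bulk export 4. Winner: the API redesign.
The two methods agree.

yes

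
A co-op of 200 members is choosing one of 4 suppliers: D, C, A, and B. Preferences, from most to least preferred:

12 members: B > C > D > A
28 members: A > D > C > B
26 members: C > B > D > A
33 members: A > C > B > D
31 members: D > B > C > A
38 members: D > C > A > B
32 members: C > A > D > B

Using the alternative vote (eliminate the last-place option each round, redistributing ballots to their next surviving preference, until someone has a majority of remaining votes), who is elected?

Round 1: D 69, C 58, A 61, B 12. Eliminate B.
Round 2: D 69, C 70, A 61. Eliminate A.
Round 3: D 97, C 103. C has a majority.

C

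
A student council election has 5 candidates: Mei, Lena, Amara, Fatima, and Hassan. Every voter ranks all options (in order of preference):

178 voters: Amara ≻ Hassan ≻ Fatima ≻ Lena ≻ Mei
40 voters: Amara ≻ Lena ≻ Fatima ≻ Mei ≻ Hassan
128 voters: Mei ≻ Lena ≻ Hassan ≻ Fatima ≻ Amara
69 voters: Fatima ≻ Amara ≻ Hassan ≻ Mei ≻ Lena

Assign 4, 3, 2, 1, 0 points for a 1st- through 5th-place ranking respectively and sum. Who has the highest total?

Mei: 178·0 + 40·1 + 128·4 + 69·1 = 621
Lena: 178·1 + 40·3 + 128·3 + 69·0 = 682
Amara: 178·4 + 40·4 + 128·0 + 69·3 = 1079
Fatima: 178·2 + 40·2 + 128·1 + 69·4 = 840
Hassan: 178·3 + 40·0 + 128·2 + 69·2 = 928
Amara has the highest Borda score (1079).

Amara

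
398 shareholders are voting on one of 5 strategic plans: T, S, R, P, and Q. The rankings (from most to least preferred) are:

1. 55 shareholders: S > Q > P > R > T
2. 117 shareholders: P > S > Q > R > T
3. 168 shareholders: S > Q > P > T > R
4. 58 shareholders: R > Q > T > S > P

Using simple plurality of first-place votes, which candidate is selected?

First-place votes: T 0, S 223, R 58, P 117, Q 0.
S has the most first-place votes.

S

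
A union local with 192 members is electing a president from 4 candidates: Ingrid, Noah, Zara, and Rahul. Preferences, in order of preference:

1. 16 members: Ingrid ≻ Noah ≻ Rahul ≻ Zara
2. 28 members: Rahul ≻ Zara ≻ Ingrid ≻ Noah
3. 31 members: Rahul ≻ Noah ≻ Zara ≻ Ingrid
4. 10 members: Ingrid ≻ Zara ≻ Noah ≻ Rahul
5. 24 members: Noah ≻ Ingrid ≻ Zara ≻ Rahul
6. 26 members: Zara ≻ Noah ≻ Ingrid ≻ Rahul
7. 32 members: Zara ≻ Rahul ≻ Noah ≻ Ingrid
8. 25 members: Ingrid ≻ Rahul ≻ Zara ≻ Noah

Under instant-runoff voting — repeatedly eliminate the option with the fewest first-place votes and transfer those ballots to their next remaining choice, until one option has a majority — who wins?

Ingrid

Round 1: Ingrid 51, Noah 24, Zara 58, Rahul 59. Eliminate Noah.
Round 2: Ingrid 75, Zara 58, Rahul 59. Eliminate Zara.
Round 3: Ingrid 101, Rahul 91. Ingrid has a majority.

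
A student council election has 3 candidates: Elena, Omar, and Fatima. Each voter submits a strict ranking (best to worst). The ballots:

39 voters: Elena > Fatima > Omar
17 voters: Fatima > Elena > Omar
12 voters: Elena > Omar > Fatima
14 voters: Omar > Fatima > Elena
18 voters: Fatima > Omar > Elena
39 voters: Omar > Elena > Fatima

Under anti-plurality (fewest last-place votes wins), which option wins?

Last-place votes: Elena 32, Omar 56, Fatima 51.
Elena is ranked last by the fewest voters, so Elena wins.

Elena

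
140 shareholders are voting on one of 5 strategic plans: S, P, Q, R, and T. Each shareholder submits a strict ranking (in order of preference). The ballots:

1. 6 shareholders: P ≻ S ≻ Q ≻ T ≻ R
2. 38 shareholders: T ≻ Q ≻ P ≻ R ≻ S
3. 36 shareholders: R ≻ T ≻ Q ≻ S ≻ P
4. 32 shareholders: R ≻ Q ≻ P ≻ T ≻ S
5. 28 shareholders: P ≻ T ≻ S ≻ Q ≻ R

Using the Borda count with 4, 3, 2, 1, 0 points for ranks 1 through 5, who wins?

S: 6·3 + 38·0 + 36·1 + 32·0 + 28·2 = 110
P: 6·4 + 38·2 + 36·0 + 32·2 + 28·4 = 276
Q: 6·2 + 38·3 + 36·2 + 32·3 + 28·1 = 322
R: 6·0 + 38·1 + 36·4 + 32·4 + 28·0 = 310
T: 6·1 + 38·4 + 36·3 + 32·1 + 28·3 = 382
T has the highest Borda score (382).

T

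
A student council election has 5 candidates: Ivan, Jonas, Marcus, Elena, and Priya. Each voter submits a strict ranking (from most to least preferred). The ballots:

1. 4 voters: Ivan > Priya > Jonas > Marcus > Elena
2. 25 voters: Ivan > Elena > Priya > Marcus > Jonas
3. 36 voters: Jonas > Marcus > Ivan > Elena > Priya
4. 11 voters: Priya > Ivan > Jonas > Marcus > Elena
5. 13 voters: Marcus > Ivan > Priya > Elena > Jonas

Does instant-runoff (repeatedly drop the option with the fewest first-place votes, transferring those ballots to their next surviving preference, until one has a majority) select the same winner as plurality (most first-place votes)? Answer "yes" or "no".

Instant-runoff — R1 Ivan 29, Jonas 36, Marcus 13, Elena 0, Priya 11 (Elena out); R2 Ivan 29, Jonas 36, Marcus 13, Priya 11 (Priya out); R3 Ivan 40, Jonas 36, Marcus 13 (Marcus out); R4 Ivan 53, Jonas 36 (Ivan winner). Winner: Ivan.
Plurality — first-place votes: Ivan 29, Jonas 36, Marcus 13, Elena 0, Priya 11. Winner: Jonas.
The two methods disagree.

no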